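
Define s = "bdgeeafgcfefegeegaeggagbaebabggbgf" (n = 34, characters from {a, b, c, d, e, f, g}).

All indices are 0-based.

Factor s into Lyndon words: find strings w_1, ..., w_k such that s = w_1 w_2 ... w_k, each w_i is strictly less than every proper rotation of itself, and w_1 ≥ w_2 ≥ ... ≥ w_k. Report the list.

emit factor 1: 'bdgee' (i=0, period=5)
emit factor 2: 'afgcfefegeeg' (i=5, period=12)
emit factor 3: 'aeggagb' (i=17, period=7)
emit factor 4: 'aeb' (i=24, period=3)
emit factor 5: 'abggbgf' (i=27, period=7)

["bdgee", "afgcfefegeeg", "aeggagb", "aeb", "abggbgf"]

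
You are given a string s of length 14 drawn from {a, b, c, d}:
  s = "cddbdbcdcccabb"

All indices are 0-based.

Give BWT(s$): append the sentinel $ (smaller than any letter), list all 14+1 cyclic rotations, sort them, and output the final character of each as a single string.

rank  rotation         last
    0  $cddbdbcdcccabb  b
    1  abb$cddbdbcdccc  c
    2  b$cddbdbcdcccab  b
    3  bb$cddbdbcdccca  a
    4  bcdcccabb$cddbd  d
    5  bdbcdcccabb$cdd  d
    6  cabb$cddbdbcdcc  c
    7  ccabb$cddbdbcdc  c
    8  cccabb$cddbdbcd  d
    9  cdcccabb$cddbdb  b
   10  cddbdbcdcccabb$  $
   11  dbcdcccabb$cddb  b
   12  dbdbcdcccabb$cd  d
   13  dcccabb$cddbdbc  c
   14  ddbdbcdcccabb$c  c

bcbaddccdb$bdcc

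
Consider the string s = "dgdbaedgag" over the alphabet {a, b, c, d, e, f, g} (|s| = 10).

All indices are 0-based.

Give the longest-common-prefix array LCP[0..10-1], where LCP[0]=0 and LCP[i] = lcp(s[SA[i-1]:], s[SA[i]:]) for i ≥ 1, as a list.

[0, 1, 0, 0, 1, 2, 0, 0, 1, 1]

rank→(start, suffix):
  0 → (4, 'aedgag')
  1 → (8, 'ag')
  2 → (3, 'baedgag')
  3 → (2, 'dbaedgag')
  4 → (6, 'dgag')
  5 → (0, 'dgdbaedgag')
  6 → (5, 'edgag')
  7 → (9, 'g')
  8 → (7, 'gag')
  9 → (1, 'gdbaedgag')

SA = [4, 8, 3, 2, 6, 0, 5, 9, 7, 1]
i: (SA[i-1],SA[i]) lcp shared
  1: (4,8) 1 'a'
  2: (8,3) 0 ''
  3: (3,2) 0 ''
  4: (2,6) 1 'd'
  5: (6,0) 2 'dg'
  6: (0,5) 0 ''
  7: (5,9) 0 ''
  8: (9,7) 1 'g'
  9: (7,1) 1 'g'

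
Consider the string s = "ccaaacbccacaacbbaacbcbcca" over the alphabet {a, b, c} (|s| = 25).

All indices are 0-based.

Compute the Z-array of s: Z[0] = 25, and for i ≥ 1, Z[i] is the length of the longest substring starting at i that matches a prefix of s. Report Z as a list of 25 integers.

[25, 1, 0, 0, 0, 1, 0, 3, 1, 0, 1, 0, 0, 1, 0, 0, 0, 0, 1, 0, 1, 0, 3, 1, 0]

Z[0]=25
i=1: i≥r, start 0; Z[1]=1 grow→box=[1,2)
i=2: i≥r, start 0; Z[2]=0
i=3: i≥r, start 0; Z[3]=0
i=4: i≥r, start 0; Z[4]=0
i=5: i≥r, start 0; Z[5]=1 grow→box=[5,6)
i=6: i≥r, start 0; Z[6]=0
i=7: i≥r, start 0; Z[7]=3 grow→box=[7,10)
i=8: min(r-i=2, Z[1]=1)=1; Z[8]=1
i=9: min(r-i=1, Z[2]=0)=0; Z[9]=0
i=10: i≥r, start 0; Z[10]=1 grow→box=[10,11)
i=11: i≥r, start 0; Z[11]=0
i=12: i≥r, start 0; Z[12]=0
i=13: i≥r, start 0; Z[13]=1 grow→box=[13,14)
i=14: i≥r, start 0; Z[14]=0
i=15: i≥r, start 0; Z[15]=0
i=16: i≥r, start 0; Z[16]=0
i=17: i≥r, start 0; Z[17]=0
i=18: i≥r, start 0; Z[18]=1 grow→box=[18,19)
i=19: i≥r, start 0; Z[19]=0
i=20: i≥r, start 0; Z[20]=1 grow→box=[20,21)
i=21: i≥r, start 0; Z[21]=0
i=22: i≥r, start 0; Z[22]=3 grow→box=[22,25)
i=23: min(r-i=2, Z[1]=1)=1; Z[23]=1
i=24: min(r-i=1, Z[2]=0)=0; Z[24]=0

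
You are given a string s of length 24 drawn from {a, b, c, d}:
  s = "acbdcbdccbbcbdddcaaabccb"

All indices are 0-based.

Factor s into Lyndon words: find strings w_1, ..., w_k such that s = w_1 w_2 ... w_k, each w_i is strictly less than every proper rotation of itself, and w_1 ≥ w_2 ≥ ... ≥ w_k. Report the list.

["acbdcbdccbbcbdddc", "aaabccb"]

emit factor 1: 'acbdcbdccbbcbdddc' (i=0, period=17)
emit factor 2: 'aaabccb' (i=17, period=7)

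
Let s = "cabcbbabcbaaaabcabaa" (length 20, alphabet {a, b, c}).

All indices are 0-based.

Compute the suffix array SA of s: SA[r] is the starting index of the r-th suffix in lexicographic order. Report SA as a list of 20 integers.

[19, 18, 10, 11, 12, 16, 13, 6, 1, 17, 9, 5, 4, 14, 7, 2, 15, 0, 8, 3]

sorted suffixes:
  #0 SA[0]=19  'a'
  #1 SA[1]=18  'aa'
  #2 SA[2]=10  'aaaabcabaa'
  #3 SA[3]=11  'aaabcabaa'
  #4 SA[4]=12  'aabcabaa'
  #5 SA[5]=16  'abaa'
  #6 SA[6]=13  'abcabaa'
  #7 SA[7]=6  'abcbaaaabcabaa'
  #8 SA[8]=1  'abcbbabcbaaaabcabaa'
  #9 SA[9]=17  'baa'
  #10 SA[10]=9  'baaaabcabaa'
  #11 SA[11]=5  'babcbaaaabcabaa'
  #12 SA[12]=4  'bbabcbaaaabcabaa'
  #13 SA[13]=14  'bcabaa'
  #14 SA[14]=7  'bcbaaaabcabaa'
  #15 SA[15]=2  'bcbbabcbaaaabcabaa'
  #16 SA[16]=15  'cabaa'
  #17 SA[17]=0  'cabcbbabcbaaaabcabaa'
  #18 SA[18]=8  'cbaaaabcabaa'
  #19 SA[19]=3  'cbbabcbaaaabcabaa'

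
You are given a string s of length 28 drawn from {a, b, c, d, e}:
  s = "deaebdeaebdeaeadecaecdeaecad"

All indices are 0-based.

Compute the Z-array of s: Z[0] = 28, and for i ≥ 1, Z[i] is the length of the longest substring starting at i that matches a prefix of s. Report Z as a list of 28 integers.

Z[0]=28
i=1: i≥r, start 0; Z[1]=0
i=2: i≥r, start 0; Z[2]=0
i=3: i≥r, start 0; Z[3]=0
i=4: i≥r, start 0; Z[4]=0
i=5: i≥r, start 0; Z[5]=9 extend→box=[5,14)
i=6: min(r-i=8, Z[1]=0)=0; Z[6]=0
i=7: min(r-i=7, Z[2]=0)=0; Z[7]=0
i=8: min(r-i=6, Z[3]=0)=0; Z[8]=0
i=9: min(r-i=5, Z[4]=0)=0; Z[9]=0
i=10: min(r-i=4, Z[5]=9)=4; Z[10]=4
i=11: min(r-i=3, Z[6]=0)=0; Z[11]=0
i=12: min(r-i=2, Z[7]=0)=0; Z[12]=0
i=13: min(r-i=1, Z[8]=0)=0; Z[13]=0
i=14: i≥r, start 0; Z[14]=0
i=15: i≥r, start 0; Z[15]=2 extend→box=[15,17)
i=16: min(r-i=1, Z[1]=0)=0; Z[16]=0
i=17: i≥r, start 0; Z[17]=0
i=18: i≥r, start 0; Z[18]=0
i=19: i≥r, start 0; Z[19]=0
i=20: i≥r, start 0; Z[20]=0
i=21: i≥r, start 0; Z[21]=4 extend→box=[21,25)
i=22: min(r-i=3, Z[1]=0)=0; Z[22]=0
i=23: min(r-i=2, Z[2]=0)=0; Z[23]=0
i=24: min(r-i=1, Z[3]=0)=0; Z[24]=0
i=25: i≥r, start 0; Z[25]=0
i=26: i≥r, start 0; Z[26]=0
i=27: i≥r, start 0; Z[27]=1 extend→box=[27,28)

[28, 0, 0, 0, 0, 9, 0, 0, 0, 0, 4, 0, 0, 0, 0, 2, 0, 0, 0, 0, 0, 4, 0, 0, 0, 0, 0, 1]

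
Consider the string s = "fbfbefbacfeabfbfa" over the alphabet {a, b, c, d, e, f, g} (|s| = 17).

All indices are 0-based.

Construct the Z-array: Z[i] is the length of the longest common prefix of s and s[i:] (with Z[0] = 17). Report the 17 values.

Z[0]=17
i=1: fresh scan; Z[1]=0
i=2: fresh scan; Z[2]=2 scan→box=[2,4)
i=3: min(r-i=1, Z[1]=0)=0; Z[3]=0
i=4: fresh scan; Z[4]=0
i=5: fresh scan; Z[5]=2 scan→box=[5,7)
i=6: min(r-i=1, Z[1]=0)=0; Z[6]=0
i=7: fresh scan; Z[7]=0
i=8: fresh scan; Z[8]=0
i=9: fresh scan; Z[9]=1 scan→box=[9,10)
i=10: fresh scan; Z[10]=0
i=11: fresh scan; Z[11]=0
i=12: fresh scan; Z[12]=0
i=13: fresh scan; Z[13]=3 scan→box=[13,16)
i=14: min(r-i=2, Z[1]=0)=0; Z[14]=0
i=15: min(r-i=1, Z[2]=2)=1; Z[15]=1
i=16: fresh scan; Z[16]=0

[17, 0, 2, 0, 0, 2, 0, 0, 0, 1, 0, 0, 0, 3, 0, 1, 0]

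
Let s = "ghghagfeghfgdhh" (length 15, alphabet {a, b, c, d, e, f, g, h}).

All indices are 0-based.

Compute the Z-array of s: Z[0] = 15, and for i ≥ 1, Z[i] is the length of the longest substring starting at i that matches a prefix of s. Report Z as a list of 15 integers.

Z[0]=15
i=1: fresh scan; Z[1]=0
i=2: fresh scan; Z[2]=2 scan→box=[2,4)
i=3: min(r-i=1, Z[1]=0)=0; Z[3]=0
i=4: fresh scan; Z[4]=0
i=5: fresh scan; Z[5]=1 scan→box=[5,6)
i=6: fresh scan; Z[6]=0
i=7: fresh scan; Z[7]=0
i=8: fresh scan; Z[8]=2 scan→box=[8,10)
i=9: min(r-i=1, Z[1]=0)=0; Z[9]=0
i=10: fresh scan; Z[10]=0
i=11: fresh scan; Z[11]=1 scan→box=[11,12)
i=12: fresh scan; Z[12]=0
i=13: fresh scan; Z[13]=0
i=14: fresh scan; Z[14]=0

[15, 0, 2, 0, 0, 1, 0, 0, 2, 0, 0, 1, 0, 0, 0]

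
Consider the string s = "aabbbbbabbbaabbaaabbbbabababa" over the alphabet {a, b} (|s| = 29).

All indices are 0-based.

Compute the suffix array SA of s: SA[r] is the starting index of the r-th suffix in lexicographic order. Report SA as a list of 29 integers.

sorted suffixes:
  #0 SA[0]=28  'a'
  #1 SA[1]=15  'aaabbbbabababa'
  #2 SA[2]=11  'aabbaaabbbbabababa'
  #3 SA[3]=16  'aabbbbabababa'
  #4 SA[4]=0  'aabbbbbabbbaabbaaabbbbabababa'
  #5 SA[5]=26  'aba'
  #6 SA[6]=24  'ababa'
  #7 SA[7]=22  'abababa'
  #8 SA[8]=12  'abbaaabbbbabababa'
  #9 SA[9]=7  'abbbaabbaaabbbbabababa'
  #10 SA[10]=17  'abbbbabababa'
  #11 SA[11]=1  'abbbbbabbbaabbaaabbbbabababa'
  #12 SA[12]=27  'ba'
  #13 SA[13]=14  'baaabbbbabababa'
  #14 SA[14]=10  'baabbaaabbbbabababa'
  #15 SA[15]=25  'baba'
  #16 SA[16]=23  'bababa'
  #17 SA[17]=21  'babababa'
  #18 SA[18]=6  'babbbaabbaaabbbbabababa'
  #19 SA[19]=13  'bbaaabbbbabababa'
  #20 SA[20]=9  'bbaabbaaabbbbabababa'
  #21 SA[21]=20  'bbabababa'
  #22 SA[22]=5  'bbabbbaabbaaabbbbabababa'
  #23 SA[23]=8  'bbbaabbaaabbbbabababa'
  #24 SA[24]=19  'bbbabababa'
  #25 SA[25]=4  'bbbabbbaabbaaabbbbabababa'
  #26 SA[26]=18  'bbbbabababa'
  #27 SA[27]=3  'bbbbabbbaabbaaabbbbabababa'
  #28 SA[28]=2  'bbbbbabbbaabbaaabbbbabababa'

[28, 15, 11, 16, 0, 26, 24, 22, 12, 7, 17, 1, 27, 14, 10, 25, 23, 21, 6, 13, 9, 20, 5, 8, 19, 4, 18, 3, 2]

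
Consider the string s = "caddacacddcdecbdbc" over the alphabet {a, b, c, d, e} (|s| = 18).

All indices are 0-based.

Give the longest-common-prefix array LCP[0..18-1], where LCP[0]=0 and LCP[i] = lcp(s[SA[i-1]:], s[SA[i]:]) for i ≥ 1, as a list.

sorted suffixes:
  #0 SA[0]=4  'acacddcdecbdbc'
  #1 SA[1]=6  'acddcdecbdbc'
  #2 SA[2]=1  'addacacddcdecbdbc'
  #3 SA[3]=16  'bc'
  #4 SA[4]=14  'bdbc'
  #5 SA[5]=17  'c'
  #6 SA[6]=5  'cacddcdecbdbc'
  #7 SA[7]=0  'caddacacddcdecbdbc'
  #8 SA[8]=13  'cbdbc'
  #9 SA[9]=7  'cddcdecbdbc'
  #10 SA[10]=10  'cdecbdbc'
  #11 SA[11]=3  'dacacddcdecbdbc'
  #12 SA[12]=15  'dbc'
  #13 SA[13]=9  'dcdecbdbc'
  #14 SA[14]=2  'ddacacddcdecbdbc'
  #15 SA[15]=8  'ddcdecbdbc'
  #16 SA[16]=11  'decbdbc'
  #17 SA[17]=12  'ecbdbc'

SA = [4, 6, 1, 16, 14, 17, 5, 0, 13, 7, 10, 3, 15, 9, 2, 8, 11, 12]
rank  pair      lcp
   1  s[4:],s[6:]  2  'ac'
   2  s[6:],s[1:]  1  'a'
   3  s[1:],s[16:]  0  ''
   4  s[16:],s[14:]  1  'b'
   5  s[14:],s[17:]  0  ''
   6  s[17:],s[5:]  1  'c'
   7  s[5:],s[0:]  2  'ca'
   8  s[0:],s[13:]  1  'c'
   9  s[13:],s[7:]  1  'c'
  10  s[7:],s[10:]  2  'cd'
  11  s[10:],s[3:]  0  ''
  12  s[3:],s[15:]  1  'd'
  13  s[15:],s[9:]  1  'd'
  14  s[9:],s[2:]  1  'd'
  15  s[2:],s[8:]  2  'dd'
  16  s[8:],s[11:]  1  'd'
  17  s[11:],s[12:]  0  ''

[0, 2, 1, 0, 1, 0, 1, 2, 1, 1, 2, 0, 1, 1, 1, 2, 1, 0]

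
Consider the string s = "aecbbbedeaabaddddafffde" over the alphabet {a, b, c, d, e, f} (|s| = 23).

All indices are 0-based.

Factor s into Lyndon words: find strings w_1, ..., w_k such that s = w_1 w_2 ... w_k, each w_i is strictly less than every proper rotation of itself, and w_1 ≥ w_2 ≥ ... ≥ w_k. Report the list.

["aecbbbede", "aabaddddafffde"]

emit factor 1: 'aecbbbede' (i=0, period=9)
emit factor 2: 'aabaddddafffde' (i=9, period=14)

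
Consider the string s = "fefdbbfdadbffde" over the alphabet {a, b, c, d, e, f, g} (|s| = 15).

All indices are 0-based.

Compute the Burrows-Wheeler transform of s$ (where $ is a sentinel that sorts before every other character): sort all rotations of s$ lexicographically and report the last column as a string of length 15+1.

rank  rotation          last
    0  $fefdbbfdadbffde  e
    1  adbffde$fefdbbfd  d
    2  bbfdadbffde$fefd  d
    3  bfdadbffde$fefdb  b
    4  bffde$fefdbbfdad  d
    5  dadbffde$fefdbbf  f
    6  dbbfdadbffde$fef  f
    7  dbffde$fefdbbfda  a
    8  de$fefdbbfdadbff  f
    9  e$fefdbbfdadbffd  d
   10  efdbbfdadbffde$f  f
   11  fdadbffde$fefdbb  b
   12  fdbbfdadbffde$fe  e
   13  fde$fefdbbfdadbf  f
   14  fefdbbfdadbffde$  $
   15  ffde$fefdbbfdadb  b

eddbdffafdfbef$b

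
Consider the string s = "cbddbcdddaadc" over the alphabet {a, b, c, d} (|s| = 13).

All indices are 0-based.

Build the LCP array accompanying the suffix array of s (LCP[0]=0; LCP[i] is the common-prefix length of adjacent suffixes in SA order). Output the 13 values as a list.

rank | idx | suffix
   0 |   9 | aadc
   1 |  10 | adc
   2 |   4 | bcdddaadc
   3 |   1 | bddbcdddaadc
   4 |  12 | c
   5 |   0 | cbddbcdddaadc
   6 |   5 | cdddaadc
   7 |   8 | daadc
   8 |   3 | dbcdddaadc
   9 |  11 | dc
  10 |   7 | ddaadc
  11 |   2 | ddbcdddaadc
  12 |   6 | dddaadc

SA = [9, 10, 4, 1, 12, 0, 5, 8, 3, 11, 7, 2, 6]
rank  pair      lcp
   1  s[9:],s[10:]  1  'a'
   2  s[10:],s[4:]  0  ''
   3  s[4:],s[1:]  1  'b'
   4  s[1:],s[12:]  0  ''
   5  s[12:],s[0:]  1  'c'
   6  s[0:],s[5:]  1  'c'
   7  s[5:],s[8:]  0  ''
   8  s[8:],s[3:]  1  'd'
   9  s[3:],s[11:]  1  'd'
  10  s[11:],s[7:]  1  'd'
  11  s[7:],s[2:]  2  'dd'
  12  s[2:],s[6:]  2  'dd'

[0, 1, 0, 1, 0, 1, 1, 0, 1, 1, 1, 2, 2]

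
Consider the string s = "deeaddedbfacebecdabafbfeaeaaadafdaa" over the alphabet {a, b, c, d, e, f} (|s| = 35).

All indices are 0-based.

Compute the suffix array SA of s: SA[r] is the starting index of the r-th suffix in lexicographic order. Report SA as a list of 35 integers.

sorted suffixes:
  #0 SA[0]=34  'a'
  #1 SA[1]=33  'aa'
  #2 SA[2]=26  'aaadafdaa'
  #3 SA[3]=27  'aadafdaa'
  #4 SA[4]=17  'abafbfeaeaaadafdaa'
  #5 SA[5]=10  'acebecdabafbfeaeaaadafdaa'
  #6 SA[6]=28  'adafdaa'
  #7 SA[7]=3  'addedbfacebecdabafbfeaeaaadafdaa'
  #8 SA[8]=24  'aeaaadafdaa'
  #9 SA[9]=19  'afbfeaeaaadafdaa'
  #10 SA[10]=30  'afdaa'
  #11 SA[11]=18  'bafbfeaeaaadafdaa'
  #12 SA[12]=13  'becdabafbfeaeaaadafdaa'
  #13 SA[13]=8  'bfacebecdabafbfeaeaaadafdaa'
  #14 SA[14]=21  'bfeaeaaadafdaa'
  #15 SA[15]=15  'cdabafbfeaeaaadafdaa'
  #16 SA[16]=11  'cebecdabafbfeaeaaadafdaa'
  #17 SA[17]=32  'daa'
  #18 SA[18]=16  'dabafbfeaeaaadafdaa'
  #19 SA[19]=29  'dafdaa'
  #20 SA[20]=7  'dbfacebecdabafbfeaeaaadafdaa'
  #21 SA[21]=4  'ddedbfacebecdabafbfeaeaaadafdaa'
  #22 SA[22]=5  'dedbfacebecdabafbfeaeaaadafdaa'
  #23 SA[23]=0  'deeaddedbfacebecdabafbfeaeaaadafdaa'
  #24 SA[24]=25  'eaaadafdaa'
  #25 SA[25]=2  'eaddedbfacebecdabafbfeaeaaadafdaa'
  #26 SA[26]=23  'eaeaaadafdaa'
  #27 SA[27]=12  'ebecdabafbfeaeaaadafdaa'
  #28 SA[28]=14  'ecdabafbfeaeaaadafdaa'
  #29 SA[29]=6  'edbfacebecdabafbfeaeaaadafdaa'
  #30 SA[30]=1  'eeaddedbfacebecdabafbfeaeaaadafdaa'
  #31 SA[31]=9  'facebecdabafbfeaeaaadafdaa'
  #32 SA[32]=20  'fbfeaeaaadafdaa'
  #33 SA[33]=31  'fdaa'
  #34 SA[34]=22  'feaeaaadafdaa'

[34, 33, 26, 27, 17, 10, 28, 3, 24, 19, 30, 18, 13, 8, 21, 15, 11, 32, 16, 29, 7, 4, 5, 0, 25, 2, 23, 12, 14, 6, 1, 9, 20, 31, 22]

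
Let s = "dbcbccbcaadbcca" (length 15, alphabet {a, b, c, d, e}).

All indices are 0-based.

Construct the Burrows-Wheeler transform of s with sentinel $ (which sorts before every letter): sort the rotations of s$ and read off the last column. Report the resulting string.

rank  rotation          last
    0  $dbcbccbcaadbcca  a
    1  a$dbcbccbcaadbcc  c
    2  aadbcca$dbcbccbc  c
    3  adbcca$dbcbccbca  a
    4  bcaadbcca$dbcbcc  c
    5  bcbccbcaadbcca$d  d
    6  bcca$dbcbccbcaad  d
    7  bccbcaadbcca$dbc  c
    8  ca$dbcbccbcaadbc  c
    9  caadbcca$dbcbccb  b
   10  cbcaadbcca$dbcbc  c
   11  cbccbcaadbcca$db  b
   12  cca$dbcbccbcaadb  b
   13  ccbcaadbcca$dbcb  b
   14  dbcbccbcaadbcca$  $
   15  dbcca$dbcbccbcaa  a

accacddccbcbbb$a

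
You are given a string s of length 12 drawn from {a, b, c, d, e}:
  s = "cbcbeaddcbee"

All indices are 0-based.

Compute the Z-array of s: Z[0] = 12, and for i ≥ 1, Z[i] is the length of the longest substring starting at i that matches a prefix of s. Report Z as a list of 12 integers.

[12, 0, 2, 0, 0, 0, 0, 0, 2, 0, 0, 0]

Z[0]=12
i=1: outside box; Z[1]=0
i=2: outside box; Z[2]=2 extend→box=[2,4)
i=3: min(r-i=1, Z[1]=0)=0; Z[3]=0
i=4: outside box; Z[4]=0
i=5: outside box; Z[5]=0
i=6: outside box; Z[6]=0
i=7: outside box; Z[7]=0
i=8: outside box; Z[8]=2 extend→box=[8,10)
i=9: min(r-i=1, Z[1]=0)=0; Z[9]=0
i=10: outside box; Z[10]=0
i=11: outside box; Z[11]=0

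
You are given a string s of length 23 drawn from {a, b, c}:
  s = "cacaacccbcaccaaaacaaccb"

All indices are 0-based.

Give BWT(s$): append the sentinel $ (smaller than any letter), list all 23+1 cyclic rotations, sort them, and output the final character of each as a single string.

bcaaccaccaacccaa$bccaaca

rank  rotation                  last
    0  $cacaacccbcaccaaaacaaccb  b
    1  aaaacaaccb$cacaacccbcacc  c
    2  aaacaaccb$cacaacccbcacca  a
    3  aacaaccb$cacaacccbcaccaa  a
    4  aaccb$cacaacccbcaccaaaac  c
    5  aacccbcaccaaaacaaccb$cac  c
    6  acaaccb$cacaacccbcaccaaa  a
    7  acaacccbcaccaaaacaaccb$c  c
    8  accaaaacaaccb$cacaacccbc  c
    9  accb$cacaacccbcaccaaaaca  a
   10  acccbcaccaaaacaaccb$caca  a
   11  b$cacaacccbcaccaaaacaacc  c
   12  bcaccaaaacaaccb$cacaaccc  c
   13  caaaacaaccb$cacaacccbcac  c
   14  caaccb$cacaacccbcaccaaaa  a
   15  caacccbcaccaaaacaaccb$ca  a
   16  cacaacccbcaccaaaacaaccb$  $
   17  caccaaaacaaccb$cacaacccb  b
   18  cb$cacaacccbcaccaaaacaac  c
   19  cbcaccaaaacaaccb$cacaacc  c
   20  ccaaaacaaccb$cacaacccbca  a
   21  ccb$cacaacccbcaccaaaacaa  a
   22  ccbcaccaaaacaaccb$cacaac  c
   23  cccbcaccaaaacaaccb$cacaa  a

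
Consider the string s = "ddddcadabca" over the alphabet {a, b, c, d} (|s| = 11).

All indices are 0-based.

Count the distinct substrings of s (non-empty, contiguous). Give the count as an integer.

sorted suffixes:
  #0 SA[0]=10  'a'
  #1 SA[1]=7  'abca'
  #2 SA[2]=5  'adabca'
  #3 SA[3]=8  'bca'
  #4 SA[4]=9  'ca'
  #5 SA[5]=4  'cadabca'
  #6 SA[6]=6  'dabca'
  #7 SA[7]=3  'dcadabca'
  #8 SA[8]=2  'ddcadabca'
  #9 SA[9]=1  'dddcadabca'
  #10 SA[10]=0  'ddddcadabca'

SA = [10, 7, 5, 8, 9, 4, 6, 3, 2, 1, 0]
[i] adj suffixes → lcp
  [1] 10/7 → 1 ('a')
  [2] 7/5 → 1 ('a')
  [3] 5/8 → 0 ('')
  [4] 8/9 → 0 ('')
  [5] 9/4 → 2 ('ca')
  [6] 4/6 → 0 ('')
  [7] 6/3 → 1 ('d')
  [8] 3/2 → 1 ('d')
  [9] 2/1 → 2 ('dd')
  [10] 1/0 → 3 ('ddd')

n(n+1)/2 = 11·12/2 = 66
Σ LCP = 0 + 1 + 1 + 0 + 0 + 2 + 0 + 1 + 1 + 2 + 3 = 11
distinct = 66 − 11 = 55

55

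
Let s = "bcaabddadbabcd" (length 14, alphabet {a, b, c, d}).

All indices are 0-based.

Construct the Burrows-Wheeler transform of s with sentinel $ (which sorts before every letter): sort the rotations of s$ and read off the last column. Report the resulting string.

dcbadd$aabbcdab

rank  rotation         last
    0  $bcaabddadbabcd  d
    1  aabddadbabcd$bc  c
    2  abcd$bcaabddadb  b
    3  abddadbabcd$bca  a
    4  adbabcd$bcaabdd  d
    5  babcd$bcaabddad  d
    6  bcaabddadbabcd$  $
    7  bcd$bcaabddadba  a
    8  bddadbabcd$bcaa  a
    9  caabddadbabcd$b  b
   10  cd$bcaabddadbab  b
   11  d$bcaabddadbabc  c
   12  dadbabcd$bcaabd  d
   13  dbabcd$bcaabdda  a
   14  ddadbabcd$bcaab  b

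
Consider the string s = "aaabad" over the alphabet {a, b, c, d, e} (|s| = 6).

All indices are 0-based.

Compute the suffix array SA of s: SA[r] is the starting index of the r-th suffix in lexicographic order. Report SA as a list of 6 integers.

[0, 1, 2, 4, 3, 5]

sorted suffixes:
  #0 SA[0]=0  'aaabad'
  #1 SA[1]=1  'aabad'
  #2 SA[2]=2  'abad'
  #3 SA[3]=4  'ad'
  #4 SA[4]=3  'bad'
  #5 SA[5]=5  'd'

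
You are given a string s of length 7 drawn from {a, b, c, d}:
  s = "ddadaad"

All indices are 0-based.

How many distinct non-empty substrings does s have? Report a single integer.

sorted suffixes:
  #0 SA[0]=4  'aad'
  #1 SA[1]=5  'ad'
  #2 SA[2]=2  'adaad'
  #3 SA[3]=6  'd'
  #4 SA[4]=3  'daad'
  #5 SA[5]=1  'dadaad'
  #6 SA[6]=0  'ddadaad'

SA = [4, 5, 2, 6, 3, 1, 0]
[i] adj suffixes → lcp
  [1] 4/5 → 1 ('a')
  [2] 5/2 → 2 ('ad')
  [3] 2/6 → 0 ('')
  [4] 6/3 → 1 ('d')
  [5] 3/1 → 2 ('da')
  [6] 1/0 → 1 ('d')

n(n+1)/2 = 7·8/2 = 28
Σ LCP = 0 + 1 + 2 + 0 + 1 + 2 + 1 = 7
distinct = 28 − 7 = 21

21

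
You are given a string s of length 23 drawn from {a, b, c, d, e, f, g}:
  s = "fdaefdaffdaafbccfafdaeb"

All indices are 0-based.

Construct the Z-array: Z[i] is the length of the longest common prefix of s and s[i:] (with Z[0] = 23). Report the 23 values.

[23, 0, 0, 0, 3, 0, 0, 1, 3, 0, 0, 0, 1, 0, 0, 0, 1, 0, 4, 0, 0, 0, 0]

Z[0]=23
i=1: i≥r, start 0; Z[1]=0
i=2: i≥r, start 0; Z[2]=0
i=3: i≥r, start 0; Z[3]=0
i=4: i≥r, start 0; Z[4]=3 extend→box=[4,7)
i=5: min(r-i=2, Z[1]=0)=0; Z[5]=0
i=6: min(r-i=1, Z[2]=0)=0; Z[6]=0
i=7: i≥r, start 0; Z[7]=1 extend→box=[7,8)
i=8: i≥r, start 0; Z[8]=3 extend→box=[8,11)
i=9: min(r-i=2, Z[1]=0)=0; Z[9]=0
i=10: min(r-i=1, Z[2]=0)=0; Z[10]=0
i=11: i≥r, start 0; Z[11]=0
i=12: i≥r, start 0; Z[12]=1 extend→box=[12,13)
i=13: i≥r, start 0; Z[13]=0
i=14: i≥r, start 0; Z[14]=0
i=15: i≥r, start 0; Z[15]=0
i=16: i≥r, start 0; Z[16]=1 extend→box=[16,17)
i=17: i≥r, start 0; Z[17]=0
i=18: i≥r, start 0; Z[18]=4 extend→box=[18,22)
i=19: min(r-i=3, Z[1]=0)=0; Z[19]=0
i=20: min(r-i=2, Z[2]=0)=0; Z[20]=0
i=21: min(r-i=1, Z[3]=0)=0; Z[21]=0
i=22: i≥r, start 0; Z[22]=0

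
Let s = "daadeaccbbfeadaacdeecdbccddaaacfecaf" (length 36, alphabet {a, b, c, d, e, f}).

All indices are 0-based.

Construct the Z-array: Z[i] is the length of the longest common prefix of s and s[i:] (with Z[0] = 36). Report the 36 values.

[36, 0, 0, 1, 0, 0, 0, 0, 0, 0, 0, 0, 0, 3, 0, 0, 0, 1, 0, 0, 0, 1, 0, 0, 0, 1, 3, 0, 0, 0, 0, 0, 0, 0, 0, 0]

Z[0]=36
i=1: outside box; Z[1]=0
i=2: outside box; Z[2]=0
i=3: outside box; Z[3]=1 grow→box=[3,4)
i=4: outside box; Z[4]=0
i=5: outside box; Z[5]=0
i=6: outside box; Z[6]=0
i=7: outside box; Z[7]=0
i=8: outside box; Z[8]=0
i=9: outside box; Z[9]=0
i=10: outside box; Z[10]=0
i=11: outside box; Z[11]=0
i=12: outside box; Z[12]=0
i=13: outside box; Z[13]=3 grow→box=[13,16)
i=14: min(r-i=2, Z[1]=0)=0; Z[14]=0
i=15: min(r-i=1, Z[2]=0)=0; Z[15]=0
i=16: outside box; Z[16]=0
i=17: outside box; Z[17]=1 grow→box=[17,18)
i=18: outside box; Z[18]=0
i=19: outside box; Z[19]=0
i=20: outside box; Z[20]=0
i=21: outside box; Z[21]=1 grow→box=[21,22)
i=22: outside box; Z[22]=0
i=23: outside box; Z[23]=0
i=24: outside box; Z[24]=0
i=25: outside box; Z[25]=1 grow→box=[25,26)
i=26: outside box; Z[26]=3 grow→box=[26,29)
i=27: min(r-i=2, Z[1]=0)=0; Z[27]=0
i=28: min(r-i=1, Z[2]=0)=0; Z[28]=0
i=29: outside box; Z[29]=0
i=30: outside box; Z[30]=0
i=31: outside box; Z[31]=0
i=32: outside box; Z[32]=0
i=33: outside box; Z[33]=0
i=34: outside box; Z[34]=0
i=35: outside box; Z[35]=0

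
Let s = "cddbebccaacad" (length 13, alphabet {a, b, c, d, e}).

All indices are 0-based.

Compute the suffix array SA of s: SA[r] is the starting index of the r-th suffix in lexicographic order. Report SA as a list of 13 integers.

rank | idx | suffix
   0 |   8 | aacad
   1 |   9 | acad
   2 |  11 | ad
   3 |   5 | bccaacad
   4 |   3 | bebccaacad
   5 |   7 | caacad
   6 |  10 | cad
   7 |   6 | ccaacad
   8 |   0 | cddbebccaacad
   9 |  12 | d
  10 |   2 | dbebccaacad
  11 |   1 | ddbebccaacad
  12 |   4 | ebccaacad

[8, 9, 11, 5, 3, 7, 10, 6, 0, 12, 2, 1, 4]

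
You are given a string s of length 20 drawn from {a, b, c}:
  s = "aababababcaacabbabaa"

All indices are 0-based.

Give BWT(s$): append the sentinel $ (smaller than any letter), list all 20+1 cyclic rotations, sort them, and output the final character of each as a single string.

aab$cbabbcbaabaaaaaba

rank  rotation               last
    0  $aababababcaacabbabaa  a
    1  a$aababababcaacabbaba  a
    2  aa$aababababcaacabbab  b
    3  aababababcaacabbabaa$  $
    4  aacabbabaa$aababababc  c
    5  abaa$aababababcaacabb  b
    6  ababababcaacabbabaa$a  a
    7  abababcaacabbabaa$aab  b
    8  ababcaacabbabaa$aabab  b
    9  abbabaa$aababababcaac  c
   10  abcaacabbabaa$aababab  b
   11  acabbabaa$aababababca  a
   12  baa$aababababcaacabba  a
   13  babaa$aababababcaacab  b
   14  babababcaacabbabaa$aa  a
   15  bababcaacabbabaa$aaba  a
   16  babcaacabbabaa$aababa  a
   17  bbabaa$aababababcaaca  a
   18  bcaacabbabaa$aabababa  a
   19  caacabbabaa$aabababab  b
   20  cabbabaa$aababababcaa  a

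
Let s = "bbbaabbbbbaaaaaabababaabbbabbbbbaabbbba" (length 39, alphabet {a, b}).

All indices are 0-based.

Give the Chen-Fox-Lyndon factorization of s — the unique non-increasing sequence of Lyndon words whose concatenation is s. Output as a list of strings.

["b", "b", "b", "aabbbbb", "aaaaaabababaabbbabbbbbaabbbb", "a"]

emit factor 1: 'b' (i=0, period=1)
emit factor 2: 'b' (i=1, period=1)
emit factor 3: 'b' (i=2, period=1)
emit factor 4: 'aabbbbb' (i=3, period=7)
emit factor 5: 'aaaaaabababaabbbabbbbbaabbbb' (i=10, period=28)
emit factor 6: 'a' (i=38, period=1)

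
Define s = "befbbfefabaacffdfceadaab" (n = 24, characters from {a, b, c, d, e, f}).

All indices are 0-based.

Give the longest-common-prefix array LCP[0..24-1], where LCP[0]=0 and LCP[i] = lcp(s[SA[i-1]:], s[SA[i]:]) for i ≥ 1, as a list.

rank→(start, suffix):
  0 → (21, 'aab')
  1 → (10, 'aacffdfceadaab')
  2 → (22, 'ab')
  3 → (8, 'abaacffdfceadaab')
  4 → (11, 'acffdfceadaab')
  5 → (19, 'adaab')
  6 → (23, 'b')
  7 → (9, 'baacffdfceadaab')
  8 → (3, 'bbfefabaacffdfceadaab')
  9 → (0, 'befbbfefabaacffdfceadaab')
  10 → (4, 'bfefabaacffdfceadaab')
  11 → (17, 'ceadaab')
  12 → (12, 'cffdfceadaab')
  13 → (20, 'daab')
  14 → (15, 'dfceadaab')
  15 → (18, 'eadaab')
  16 → (6, 'efabaacffdfceadaab')
  17 → (1, 'efbbfefabaacffdfceadaab')
  18 → (7, 'fabaacffdfceadaab')
  19 → (2, 'fbbfefabaacffdfceadaab')
  20 → (16, 'fceadaab')
  21 → (14, 'fdfceadaab')
  22 → (5, 'fefabaacffdfceadaab')
  23 → (13, 'ffdfceadaab')

SA = [21, 10, 22, 8, 11, 19, 23, 9, 3, 0, 4, 17, 12, 20, 15, 18, 6, 1, 7, 2, 16, 14, 5, 13]
[i] adj suffixes → lcp
  [1] 21/10 → 2 ('aa')
  [2] 10/22 → 1 ('a')
  [3] 22/8 → 2 ('ab')
  [4] 8/11 → 1 ('a')
  [5] 11/19 → 1 ('a')
  [6] 19/23 → 0 ('')
  [7] 23/9 → 1 ('b')
  [8] 9/3 → 1 ('b')
  [9] 3/0 → 1 ('b')
  [10] 0/4 → 1 ('b')
  [11] 4/17 → 0 ('')
  [12] 17/12 → 1 ('c')
  [13] 12/20 → 0 ('')
  [14] 20/15 → 1 ('d')
  [15] 15/18 → 0 ('')
  [16] 18/6 → 1 ('e')
  [17] 6/1 → 2 ('ef')
  [18] 1/7 → 0 ('')
  [19] 7/2 → 1 ('f')
  [20] 2/16 → 1 ('f')
  [21] 16/14 → 1 ('f')
  [22] 14/5 → 1 ('f')
  [23] 5/13 → 1 ('f')

[0, 2, 1, 2, 1, 1, 0, 1, 1, 1, 1, 0, 1, 0, 1, 0, 1, 2, 0, 1, 1, 1, 1, 1]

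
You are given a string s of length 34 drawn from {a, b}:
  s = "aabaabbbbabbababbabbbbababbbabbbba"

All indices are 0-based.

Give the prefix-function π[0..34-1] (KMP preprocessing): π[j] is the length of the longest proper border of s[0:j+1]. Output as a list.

π[0] = 0
j=1 s[j]='a': π[1]=1 (border 'a')
j=2 s[j]='b': k: 1→0; π[2]=0 (border '')
j=3 s[j]='a': π[3]=1 (border 'a')
j=4 s[j]='a': π[4]=2 (border 'aa')
j=5 s[j]='b': π[5]=3 (border 'aab')
j=6 s[j]='b': k: 3→0; π[6]=0 (border '')
j=7 s[j]='b': π[7]=0 (border '')
j=8 s[j]='b': π[8]=0 (border '')
j=9 s[j]='a': π[9]=1 (border 'a')
j=10 s[j]='b': k: 1→0; π[10]=0 (border '')
j=11 s[j]='b': π[11]=0 (border '')
j=12 s[j]='a': π[12]=1 (border 'a')
j=13 s[j]='b': k: 1→0; π[13]=0 (border '')
j=14 s[j]='a': π[14]=1 (border 'a')
j=15 s[j]='b': k: 1→0; π[15]=0 (border '')
j=16 s[j]='b': π[16]=0 (border '')
j=17 s[j]='a': π[17]=1 (border 'a')
j=18 s[j]='b': k: 1→0; π[18]=0 (border '')
j=19 s[j]='b': π[19]=0 (border '')
j=20 s[j]='b': π[20]=0 (border '')
j=21 s[j]='b': π[21]=0 (border '')
j=22 s[j]='a': π[22]=1 (border 'a')
j=23 s[j]='b': k: 1→0; π[23]=0 (border '')
j=24 s[j]='a': π[24]=1 (border 'a')
j=25 s[j]='b': k: 1→0; π[25]=0 (border '')
j=26 s[j]='b': π[26]=0 (border '')
j=27 s[j]='b': π[27]=0 (border '')
j=28 s[j]='a': π[28]=1 (border 'a')
j=29 s[j]='b': k: 1→0; π[29]=0 (border '')
j=30 s[j]='b': π[30]=0 (border '')
j=31 s[j]='b': π[31]=0 (border '')
j=32 s[j]='b': π[32]=0 (border '')
j=33 s[j]='a': π[33]=1 (border 'a')

[0, 1, 0, 1, 2, 3, 0, 0, 0, 1, 0, 0, 1, 0, 1, 0, 0, 1, 0, 0, 0, 0, 1, 0, 1, 0, 0, 0, 1, 0, 0, 0, 0, 1]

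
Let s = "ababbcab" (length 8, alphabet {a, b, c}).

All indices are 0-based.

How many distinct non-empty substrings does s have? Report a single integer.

rank | idx | suffix
   0 |   6 | ab
   1 |   0 | ababbcab
   2 |   2 | abbcab
   3 |   7 | b
   4 |   1 | babbcab
   5 |   3 | bbcab
   6 |   4 | bcab
   7 |   5 | cab

SA = [6, 0, 2, 7, 1, 3, 4, 5]
rank  pair      lcp
   1  s[6:],s[0:]  2  'ab'
   2  s[0:],s[2:]  2  'ab'
   3  s[2:],s[7:]  0  ''
   4  s[7:],s[1:]  1  'b'
   5  s[1:],s[3:]  1  'b'
   6  s[3:],s[4:]  1  'b'
   7  s[4:],s[5:]  0  ''

n(n+1)/2 = 8·9/2 = 36
Σ LCP = 0 + 2 + 2 + 0 + 1 + 1 + 1 + 0 = 7
distinct = 36 − 7 = 29

29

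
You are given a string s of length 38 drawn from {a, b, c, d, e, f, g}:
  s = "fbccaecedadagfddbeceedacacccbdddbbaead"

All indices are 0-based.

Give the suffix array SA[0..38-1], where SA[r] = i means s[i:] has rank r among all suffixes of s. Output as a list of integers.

[22, 24, 36, 9, 34, 4, 11, 33, 32, 1, 28, 16, 23, 3, 27, 2, 26, 25, 6, 18, 37, 21, 8, 10, 31, 15, 30, 14, 29, 35, 5, 17, 20, 7, 19, 0, 13, 12]

rank→(start, suffix):
  0 → (22, 'acacccbdddbbaead')
  1 → (24, 'acccbdddbbaead')
  2 → (36, 'ad')
  3 → (9, 'adagfddbeceedacacccbdddbbaead')
  4 → (34, 'aead')
  5 → (4, 'aecedadagfddbeceedacacccbdddbbaead')
  6 → (11, 'agfddbeceedacacccbdddbbaead')
  7 → (33, 'baead')
  8 → (32, 'bbaead')
  9 → (1, 'bccaecedadagfddbeceedacacccbdddbbaead')
  10 → (28, 'bdddbbaead')
  11 → (16, 'beceedacacccbdddbbaead')
  12 → (23, 'cacccbdddbbaead')
  13 → (3, 'caecedadagfddbeceedacacccbdddbbaead')
  14 → (27, 'cbdddbbaead')
  15 → (2, 'ccaecedadagfddbeceedacacccbdddbbaead')
  16 → (26, 'ccbdddbbaead')
  17 → (25, 'cccbdddbbaead')
  18 → (6, 'cedadagfddbeceedacacccbdddbbaead')
  19 → (18, 'ceedacacccbdddbbaead')
  20 → (37, 'd')
  21 → (21, 'dacacccbdddbbaead')
  22 → (8, 'dadagfddbeceedacacccbdddbbaead')
  23 → (10, 'dagfddbeceedacacccbdddbbaead')
  24 → (31, 'dbbaead')
  25 → (15, 'dbeceedacacccbdddbbaead')
  26 → (30, 'ddbbaead')
  27 → (14, 'ddbeceedacacccbdddbbaead')
  28 → (29, 'dddbbaead')
  29 → (35, 'ead')
  30 → (5, 'ecedadagfddbeceedacacccbdddbbaead')
  31 → (17, 'eceedacacccbdddbbaead')
  32 → (20, 'edacacccbdddbbaead')
  33 → (7, 'edadagfddbeceedacacccbdddbbaead')
  34 → (19, 'eedacacccbdddbbaead')
  35 → (0, 'fbccaecedadagfddbeceedacacccbdddbbaead')
  36 → (13, 'fddbeceedacacccbdddbbaead')
  37 → (12, 'gfddbeceedacacccbdddbbaead')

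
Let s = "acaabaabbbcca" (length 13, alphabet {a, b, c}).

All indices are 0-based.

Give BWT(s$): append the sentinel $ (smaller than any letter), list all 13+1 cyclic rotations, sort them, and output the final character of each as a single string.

rank  rotation        last
    0  $acaabaabbbcca  a
    1  a$acaabaabbbcc  c
    2  aabaabbbcca$ac  c
    3  aabbbcca$acaab  b
    4  abaabbbcca$aca  a
    5  abbbcca$acaaba  a
    6  acaabaabbbcca$  $
    7  baabbbcca$acaa  a
    8  bbbcca$acaabaa  a
    9  bbcca$acaabaab  b
   10  bcca$acaabaabb  b
   11  ca$acaabaabbbc  c
   12  caabaabbbcca$a  a
   13  cca$acaabaabbb  b

accbaa$aabbcab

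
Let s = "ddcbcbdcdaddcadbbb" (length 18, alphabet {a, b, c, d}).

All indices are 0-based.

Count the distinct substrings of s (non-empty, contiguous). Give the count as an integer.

150

rank→(start, suffix):
  0 → (13, 'adbbb')
  1 → (9, 'addcadbbb')
  2 → (17, 'b')
  3 → (16, 'bb')
  4 → (15, 'bbb')
  5 → (3, 'bcbdcdaddcadbbb')
  6 → (5, 'bdcdaddcadbbb')
  7 → (12, 'cadbbb')
  8 → (2, 'cbcbdcdaddcadbbb')
  9 → (4, 'cbdcdaddcadbbb')
  10 → (7, 'cdaddcadbbb')
  11 → (8, 'daddcadbbb')
  12 → (14, 'dbbb')
  13 → (11, 'dcadbbb')
  14 → (1, 'dcbcbdcdaddcadbbb')
  15 → (6, 'dcdaddcadbbb')
  16 → (10, 'ddcadbbb')
  17 → (0, 'ddcbcbdcdaddcadbbb')

SA = [13, 9, 17, 16, 15, 3, 5, 12, 2, 4, 7, 8, 14, 11, 1, 6, 10, 0]
i: (SA[i-1],SA[i]) lcp shared
  1: (13,9) 2 'ad'
  2: (9,17) 0 ''
  3: (17,16) 1 'b'
  4: (16,15) 2 'bb'
  5: (15,3) 1 'b'
  6: (3,5) 1 'b'
  7: (5,12) 0 ''
  8: (12,2) 1 'c'
  9: (2,4) 2 'cb'
  10: (4,7) 1 'c'
  11: (7,8) 0 ''
  12: (8,14) 1 'd'
  13: (14,11) 1 'd'
  14: (11,1) 2 'dc'
  15: (1,6) 2 'dc'
  16: (6,10) 1 'd'
  17: (10,0) 3 'ddc'

n(n+1)/2 = 18·19/2 = 171
Σ LCP = 0 + 2 + 0 + 1 + 2 + 1 + 1 + 0 + 1 + 2 + 1 + 0 + 1 + 1 + 2 + 2 + 1 + 3 = 21
distinct = 171 − 21 = 150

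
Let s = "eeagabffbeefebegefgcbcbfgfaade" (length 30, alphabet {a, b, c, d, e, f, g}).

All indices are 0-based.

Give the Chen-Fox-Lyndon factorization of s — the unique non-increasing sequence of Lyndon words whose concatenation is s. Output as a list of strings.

["e", "e", "ag", "abffbeefebegefgcbcbfgf", "aade"]

emit factor 1: 'e' (i=0, period=1)
emit factor 2: 'e' (i=1, period=1)
emit factor 3: 'ag' (i=2, period=2)
emit factor 4: 'abffbeefebegefgcbcbfgf' (i=4, period=22)
emit factor 5: 'aade' (i=26, period=4)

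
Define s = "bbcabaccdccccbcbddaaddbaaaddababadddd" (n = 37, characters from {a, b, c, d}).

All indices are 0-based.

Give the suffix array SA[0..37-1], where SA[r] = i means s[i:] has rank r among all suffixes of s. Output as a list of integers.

[23, 24, 18, 28, 3, 30, 5, 25, 19, 32, 22, 29, 4, 31, 0, 1, 13, 15, 2, 12, 14, 11, 10, 9, 6, 7, 36, 17, 27, 21, 8, 35, 16, 26, 20, 34, 33]

rank→(start, suffix):
  0 → (23, 'aaaddababadddd')
  1 → (24, 'aaddababadddd')
  2 → (18, 'aaddbaaaddababadddd')
  3 → (28, 'ababadddd')
  4 → (3, 'abaccdccccbcbddaaddbaaaddababadddd')
  5 → (30, 'abadddd')
  6 → (5, 'accdccccbcbddaaddbaaaddababadddd')
  7 → (25, 'addababadddd')
  8 → (19, 'addbaaaddababadddd')
  9 → (32, 'adddd')
  10 → (22, 'baaaddababadddd')
  11 → (29, 'babadddd')
  12 → (4, 'baccdccccbcbddaaddbaaaddababadddd')
  13 → (31, 'badddd')
  14 → (0, 'bbcabaccdccccbcbddaaddbaaaddababadddd')
  15 → (1, 'bcabaccdccccbcbddaaddbaaaddababadddd')
  16 → (13, 'bcbddaaddbaaaddababadddd')
  17 → (15, 'bddaaddbaaaddababadddd')
  18 → (2, 'cabaccdccccbcbddaaddbaaaddababadddd')
  19 → (12, 'cbcbddaaddbaaaddababadddd')
  20 → (14, 'cbddaaddbaaaddababadddd')
  21 → (11, 'ccbcbddaaddbaaaddababadddd')
  22 → (10, 'cccbcbddaaddbaaaddababadddd')
  23 → (9, 'ccccbcbddaaddbaaaddababadddd')
  24 → (6, 'ccdccccbcbddaaddbaaaddababadddd')
  25 → (7, 'cdccccbcbddaaddbaaaddababadddd')
  26 → (36, 'd')
  27 → (17, 'daaddbaaaddababadddd')
  28 → (27, 'dababadddd')
  29 → (21, 'dbaaaddababadddd')
  30 → (8, 'dccccbcbddaaddbaaaddababadddd')
  31 → (35, 'dd')
  32 → (16, 'ddaaddbaaaddababadddd')
  33 → (26, 'ddababadddd')
  34 → (20, 'ddbaaaddababadddd')
  35 → (34, 'ddd')
  36 → (33, 'dddd')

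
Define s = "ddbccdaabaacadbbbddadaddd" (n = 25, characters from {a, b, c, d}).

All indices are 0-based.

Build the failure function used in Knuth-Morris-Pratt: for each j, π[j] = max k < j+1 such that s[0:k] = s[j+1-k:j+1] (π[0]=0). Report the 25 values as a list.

[0, 1, 0, 0, 0, 1, 0, 0, 0, 0, 0, 0, 0, 1, 0, 0, 0, 1, 2, 0, 1, 0, 1, 2, 2]

π[0] = 0
j=1 s[j]='d': π[1]=1 (border 'd')
j=2 s[j]='b': k: 1→0; π[2]=0 (border '')
j=3 s[j]='c': π[3]=0 (border '')
j=4 s[j]='c': π[4]=0 (border '')
j=5 s[j]='d': π[5]=1 (border 'd')
j=6 s[j]='a': k: 1→0; π[6]=0 (border '')
j=7 s[j]='a': π[7]=0 (border '')
j=8 s[j]='b': π[8]=0 (border '')
j=9 s[j]='a': π[9]=0 (border '')
j=10 s[j]='a': π[10]=0 (border '')
j=11 s[j]='c': π[11]=0 (border '')
j=12 s[j]='a': π[12]=0 (border '')
j=13 s[j]='d': π[13]=1 (border 'd')
j=14 s[j]='b': k: 1→0; π[14]=0 (border '')
j=15 s[j]='b': π[15]=0 (border '')
j=16 s[j]='b': π[16]=0 (border '')
j=17 s[j]='d': π[17]=1 (border 'd')
j=18 s[j]='d': π[18]=2 (border 'dd')
j=19 s[j]='a': k: 2→1→0; π[19]=0 (border '')
j=20 s[j]='d': π[20]=1 (border 'd')
j=21 s[j]='a': k: 1→0; π[21]=0 (border '')
j=22 s[j]='d': π[22]=1 (border 'd')
j=23 s[j]='d': π[23]=2 (border 'dd')
j=24 s[j]='d': k: 2→1; π[24]=2 (border 'dd')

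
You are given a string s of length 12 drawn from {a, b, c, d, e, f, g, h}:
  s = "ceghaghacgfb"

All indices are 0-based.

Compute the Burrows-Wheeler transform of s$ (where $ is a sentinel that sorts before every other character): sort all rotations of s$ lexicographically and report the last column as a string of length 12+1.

rank  rotation       last
    0  $ceghaghacgfb  b
    1  acgfb$ceghagh  h
    2  aghacgfb$cegh  h
    3  b$ceghaghacgf  f
    4  ceghaghacgfb$  $
    5  cgfb$ceghagha  a
    6  eghaghacgfb$c  c
    7  fb$ceghaghacg  g
    8  gfb$ceghaghac  c
    9  ghacgfb$cegha  a
   10  ghaghacgfb$ce  e
   11  hacgfb$ceghag  g
   12  haghacgfb$ceg  g

bhhf$acgcaegg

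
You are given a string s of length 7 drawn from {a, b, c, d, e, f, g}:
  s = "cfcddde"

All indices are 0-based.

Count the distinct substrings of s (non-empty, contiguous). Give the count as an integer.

sorted suffixes:
  #0 SA[0]=2  'cddde'
  #1 SA[1]=0  'cfcddde'
  #2 SA[2]=3  'ddde'
  #3 SA[3]=4  'dde'
  #4 SA[4]=5  'de'
  #5 SA[5]=6  'e'
  #6 SA[6]=1  'fcddde'

SA = [2, 0, 3, 4, 5, 6, 1]
i: (SA[i-1],SA[i]) lcp shared
  1: (2,0) 1 'c'
  2: (0,3) 0 ''
  3: (3,4) 2 'dd'
  4: (4,5) 1 'd'
  5: (5,6) 0 ''
  6: (6,1) 0 ''

n(n+1)/2 = 7·8/2 = 28
Σ LCP = 0 + 1 + 0 + 2 + 1 + 0 + 0 = 4
distinct = 28 − 4 = 24

24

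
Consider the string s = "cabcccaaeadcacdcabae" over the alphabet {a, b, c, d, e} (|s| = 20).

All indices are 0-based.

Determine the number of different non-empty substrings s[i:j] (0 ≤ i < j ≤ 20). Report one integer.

186

rank→(start, suffix):
  0 → (6, 'aaeadcacdcabae')
  1 → (16, 'abae')
  2 → (1, 'abcccaaeadcacdcabae')
  3 → (12, 'acdcabae')
  4 → (9, 'adcacdcabae')
  5 → (18, 'ae')
  6 → (7, 'aeadcacdcabae')
  7 → (17, 'bae')
  8 → (2, 'bcccaaeadcacdcabae')
  9 → (5, 'caaeadcacdcabae')
  10 → (15, 'cabae')
  11 → (0, 'cabcccaaeadcacdcabae')
  12 → (11, 'cacdcabae')
  13 → (4, 'ccaaeadcacdcabae')
  14 → (3, 'cccaaeadcacdcabae')
  15 → (13, 'cdcabae')
  16 → (14, 'dcabae')
  17 → (10, 'dcacdcabae')
  18 → (19, 'e')
  19 → (8, 'eadcacdcabae')

SA = [6, 16, 1, 12, 9, 18, 7, 17, 2, 5, 15, 0, 11, 4, 3, 13, 14, 10, 19, 8]
i: (SA[i-1],SA[i]) lcp shared
  1: (6,16) 1 'a'
  2: (16,1) 2 'ab'
  3: (1,12) 1 'a'
  4: (12,9) 1 'a'
  5: (9,18) 1 'a'
  6: (18,7) 2 'ae'
  7: (7,17) 0 ''
  8: (17,2) 1 'b'
  9: (2,5) 0 ''
  10: (5,15) 2 'ca'
  11: (15,0) 3 'cab'
  12: (0,11) 2 'ca'
  13: (11,4) 1 'c'
  14: (4,3) 2 'cc'
  15: (3,13) 1 'c'
  16: (13,14) 0 ''
  17: (14,10) 3 'dca'
  18: (10,19) 0 ''
  19: (19,8) 1 'e'

n(n+1)/2 = 20·21/2 = 210
Σ LCP = 0 + 1 + 2 + 1 + 1 + 1 + 2 + 0 + 1 + 0 + 2 + 3 + 2 + 1 + 2 + 1 + 0 + 3 + 0 + 1 = 24
distinct = 210 − 24 = 186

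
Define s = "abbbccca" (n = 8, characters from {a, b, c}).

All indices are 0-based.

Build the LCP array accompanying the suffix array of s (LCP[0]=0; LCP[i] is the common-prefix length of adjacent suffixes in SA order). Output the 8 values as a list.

[0, 1, 0, 2, 1, 0, 1, 2]

rank→(start, suffix):
  0 → (7, 'a')
  1 → (0, 'abbbccca')
  2 → (1, 'bbbccca')
  3 → (2, 'bbccca')
  4 → (3, 'bccca')
  5 → (6, 'ca')
  6 → (5, 'cca')
  7 → (4, 'ccca')

SA = [7, 0, 1, 2, 3, 6, 5, 4]
i: (SA[i-1],SA[i]) lcp shared
  1: (7,0) 1 'a'
  2: (0,1) 0 ''
  3: (1,2) 2 'bb'
  4: (2,3) 1 'b'
  5: (3,6) 0 ''
  6: (6,5) 1 'c'
  7: (5,4) 2 'cc'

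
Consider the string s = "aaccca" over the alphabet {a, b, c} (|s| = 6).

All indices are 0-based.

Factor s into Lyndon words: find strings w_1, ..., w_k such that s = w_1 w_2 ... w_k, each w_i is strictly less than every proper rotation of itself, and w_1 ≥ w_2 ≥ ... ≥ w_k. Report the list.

["aaccc", "a"]

emit factor 1: 'aaccc' (i=0, period=5)
emit factor 2: 'a' (i=5, period=1)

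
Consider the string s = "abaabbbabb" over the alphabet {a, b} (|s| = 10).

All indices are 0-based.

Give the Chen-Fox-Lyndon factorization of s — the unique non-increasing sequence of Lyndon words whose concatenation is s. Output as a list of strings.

["ab", "aabbbabb"]

emit factor 1: 'ab' (i=0, period=2)
emit factor 2: 'aabbbabb' (i=2, period=8)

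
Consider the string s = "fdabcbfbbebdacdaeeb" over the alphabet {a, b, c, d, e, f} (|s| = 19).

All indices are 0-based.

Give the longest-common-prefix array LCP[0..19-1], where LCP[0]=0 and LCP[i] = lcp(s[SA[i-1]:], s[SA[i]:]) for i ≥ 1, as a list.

[0, 1, 1, 0, 1, 1, 1, 1, 1, 0, 1, 0, 2, 2, 0, 2, 1, 0, 1]

rank | idx | suffix
   0 |   2 | abcbfbbebdacdaeeb
   1 |  12 | acdaeeb
   2 |  15 | aeeb
   3 |  18 | b
   4 |   7 | bbebdacdaeeb
   5 |   3 | bcbfbbebdacdaeeb
   6 |  10 | bdacdaeeb
   7 |   8 | bebdacdaeeb
   8 |   5 | bfbbebdacdaeeb
   9 |   4 | cbfbbebdacdaeeb
  10 |  13 | cdaeeb
  11 |   1 | dabcbfbbebdacdaeeb
  12 |  11 | dacdaeeb
  13 |  14 | daeeb
  14 |  17 | eb
  15 |   9 | ebdacdaeeb
  16 |  16 | eeb
  17 |   6 | fbbebdacdaeeb
  18 |   0 | fdabcbfbbebdacdaeeb

SA = [2, 12, 15, 18, 7, 3, 10, 8, 5, 4, 13, 1, 11, 14, 17, 9, 16, 6, 0]
rank  pair      lcp
   1  s[2:],s[12:]  1  'a'
   2  s[12:],s[15:]  1  'a'
   3  s[15:],s[18:]  0  ''
   4  s[18:],s[7:]  1  'b'
   5  s[7:],s[3:]  1  'b'
   6  s[3:],s[10:]  1  'b'
   7  s[10:],s[8:]  1  'b'
   8  s[8:],s[5:]  1  'b'
   9  s[5:],s[4:]  0  ''
  10  s[4:],s[13:]  1  'c'
  11  s[13:],s[1:]  0  ''
  12  s[1:],s[11:]  2  'da'
  13  s[11:],s[14:]  2  'da'
  14  s[14:],s[17:]  0  ''
  15  s[17:],s[9:]  2  'eb'
  16  s[9:],s[16:]  1  'e'
  17  s[16:],s[6:]  0  ''
  18  s[6:],s[0:]  1  'f'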